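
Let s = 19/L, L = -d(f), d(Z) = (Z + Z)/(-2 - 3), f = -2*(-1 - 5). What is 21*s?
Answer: 665/8 ≈ 83.125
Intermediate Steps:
f = 12 (f = -2*(-6) = 12)
d(Z) = -2*Z/5 (d(Z) = (2*Z)/(-5) = (2*Z)*(-1/5) = -2*Z/5)
L = 24/5 (L = -(-2)*12/5 = -1*(-24/5) = 24/5 ≈ 4.8000)
s = 95/24 (s = 19/(24/5) = 19*(5/24) = 95/24 ≈ 3.9583)
21*s = 21*(95/24) = 665/8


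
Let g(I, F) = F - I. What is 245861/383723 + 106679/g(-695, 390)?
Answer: 41201945102/416339455 ≈ 98.962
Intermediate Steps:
245861/383723 + 106679/g(-695, 390) = 245861/383723 + 106679/(390 - 1*(-695)) = 245861*(1/383723) + 106679/(390 + 695) = 245861/383723 + 106679/1085 = 41201945102/416339455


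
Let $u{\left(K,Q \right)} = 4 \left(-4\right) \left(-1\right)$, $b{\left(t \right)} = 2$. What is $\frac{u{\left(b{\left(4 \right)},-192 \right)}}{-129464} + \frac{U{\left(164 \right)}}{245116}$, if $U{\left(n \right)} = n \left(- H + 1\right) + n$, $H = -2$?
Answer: $\frac{2531454}{991678057} \approx 0.0025527$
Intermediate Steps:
$u{\left(K,Q \right)} = 16$ ($u{\left(K,Q \right)} = \left(-16\right) \left(-1\right) = 16$)
$U{\left(n \right)} = 4 n$ ($U{\left(n \right)} = n \left(\left(-1\right) \left(-2\right) + 1\right) + n = n \left(2 + 1\right) + n = n 3 + n = 3 n + n = 4 n$)
$\frac{u{\left(b{\left(4 \right)},-192 \right)}}{-129464} + \frac{U{\left(164 \right)}}{245116} = \frac{16}{-129464} + \frac{4 \cdot 164}{245116} = 16 \left(- \frac{1}{129464}\right) + 656 \cdot \frac{1}{245116} = - \frac{2}{16183} + \frac{164}{61279} = \frac{2531454}{991678057}$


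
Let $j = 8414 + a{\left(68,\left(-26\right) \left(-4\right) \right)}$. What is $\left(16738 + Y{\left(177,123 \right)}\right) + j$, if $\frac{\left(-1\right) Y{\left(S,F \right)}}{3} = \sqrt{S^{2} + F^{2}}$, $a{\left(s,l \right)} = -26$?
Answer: $25126 - 9 \sqrt{5162} \approx 24479.0$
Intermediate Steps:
$Y{\left(S,F \right)} = - 3 \sqrt{F^{2} + S^{2}}$ ($Y{\left(S,F \right)} = - 3 \sqrt{S^{2} + F^{2}} = - 3 \sqrt{F^{2} + S^{2}}$)
$j = 8388$ ($j = 8414 - 26 = 8388$)
$\left(16738 + Y{\left(177,123 \right)}\right) + j = \left(16738 - 3 \sqrt{123^{2} + 177^{2}}\right) + 8388 = \left(16738 - 3 \sqrt{15129 + 31329}\right) + 8388 = \left(16738 - 3 \sqrt{46458}\right) + 8388 = \left(16738 - 3 \cdot 3 \sqrt{5162}\right) + 8388 = \left(16738 - 9 \sqrt{5162}\right) + 8388 = 25126 - 9 \sqrt{5162}$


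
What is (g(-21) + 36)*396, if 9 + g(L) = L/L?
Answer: 11088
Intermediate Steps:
g(L) = -8 (g(L) = -9 + L/L = -9 + 1 = -8)
(g(-21) + 36)*396 = (-8 + 36)*396 = 28*396 = 11088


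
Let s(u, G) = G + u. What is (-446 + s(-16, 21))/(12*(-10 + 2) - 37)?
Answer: 63/19 ≈ 3.3158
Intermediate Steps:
(-446 + s(-16, 21))/(12*(-10 + 2) - 37) = (-446 + (21 - 16))/(12*(-10 + 2) - 37) = (-446 + 5)/(12*(-8) - 37) = -441/(-96 - 37) = -441/(-133) = -441*(-1/133) = 63/19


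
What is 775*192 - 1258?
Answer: 147542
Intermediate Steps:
775*192 - 1258 = 148800 - 1258 = 147542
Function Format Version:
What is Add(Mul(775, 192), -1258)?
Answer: 147542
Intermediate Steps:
Add(Mul(775, 192), -1258) = Add(148800, -1258) = 147542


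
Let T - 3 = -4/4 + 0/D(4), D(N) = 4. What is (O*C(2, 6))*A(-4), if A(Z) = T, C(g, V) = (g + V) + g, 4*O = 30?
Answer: 150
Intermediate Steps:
O = 15/2 (O = (¼)*30 = 15/2 ≈ 7.5000)
C(g, V) = V + 2*g (C(g, V) = (V + g) + g = V + 2*g)
T = 2 (T = 3 + (-4/4 + 0/4) = 3 + (-4*¼ + 0*(¼)) = 3 + (-1 + 0) = 3 - 1 = 2)
A(Z) = 2
(O*C(2, 6))*A(-4) = (15*(6 + 2*2)/2)*2 = (15*(6 + 4)/2)*2 = ((15/2)*10)*2 = 75*2 = 150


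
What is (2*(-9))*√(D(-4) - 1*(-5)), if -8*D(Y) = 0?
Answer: -18*√5 ≈ -40.249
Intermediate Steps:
D(Y) = 0 (D(Y) = -⅛*0 = 0)
(2*(-9))*√(D(-4) - 1*(-5)) = (2*(-9))*√(0 - 1*(-5)) = -18*√(0 + 5) = -18*√5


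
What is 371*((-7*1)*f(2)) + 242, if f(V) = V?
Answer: -4952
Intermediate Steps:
371*((-7*1)*f(2)) + 242 = 371*(-7*1*2) + 242 = 371*(-7*2) + 242 = 371*(-14) + 242 = -5194 + 242 = -4952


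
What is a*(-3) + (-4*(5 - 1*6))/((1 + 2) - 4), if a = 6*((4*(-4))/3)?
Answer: 92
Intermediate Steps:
a = -32 (a = 6*(-16*⅓) = 6*(-16/3) = -32)
a*(-3) + (-4*(5 - 1*6))/((1 + 2) - 4) = -32*(-3) + (-4*(5 - 1*6))/((1 + 2) - 4) = 96 + (-4*(5 - 6))/(3 - 4) = 96 - 4*(-1)/(-1) = 96 + 4*(-1) = 96 - 4 = 92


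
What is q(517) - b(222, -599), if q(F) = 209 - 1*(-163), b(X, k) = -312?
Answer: 684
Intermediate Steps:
q(F) = 372 (q(F) = 209 + 163 = 372)
q(517) - b(222, -599) = 372 - 1*(-312) = 372 + 312 = 684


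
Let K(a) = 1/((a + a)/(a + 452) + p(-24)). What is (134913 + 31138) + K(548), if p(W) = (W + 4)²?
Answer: 8325299112/50137 ≈ 1.6605e+5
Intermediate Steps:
p(W) = (4 + W)²
K(a) = 1/(400 + 2*a/(452 + a)) (K(a) = 1/((a + a)/(a + 452) + (4 - 24)²) = 1/((2*a)/(452 + a) + (-20)²) = 1/(2*a/(452 + a) + 400) = 1/(400 + 2*a/(452 + a)))
(134913 + 31138) + K(548) = (134913 + 31138) + (452 + 548)/(2*(90400 + 201*548)) = 166051 + (½)*1000/(90400 + 110148) = 166051 + (½)*1000/200548 = 166051 + (½)*(1/200548)*1000 = 166051 + 125/50137 = 8325299112/50137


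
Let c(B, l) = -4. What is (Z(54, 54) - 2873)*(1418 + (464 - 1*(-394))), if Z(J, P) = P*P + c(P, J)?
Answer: 88764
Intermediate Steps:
Z(J, P) = -4 + P**2 (Z(J, P) = P*P - 4 = P**2 - 4 = -4 + P**2)
(Z(54, 54) - 2873)*(1418 + (464 - 1*(-394))) = ((-4 + 54**2) - 2873)*(1418 + (464 - 1*(-394))) = ((-4 + 2916) - 2873)*(1418 + (464 + 394)) = (2912 - 2873)*(1418 + 858) = 39*2276 = 88764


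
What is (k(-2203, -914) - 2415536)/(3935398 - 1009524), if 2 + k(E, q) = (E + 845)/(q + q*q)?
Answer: -1007861491337/1220794593634 ≈ -0.82558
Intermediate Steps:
k(E, q) = -2 + (845 + E)/(q + q²) (k(E, q) = -2 + (E + 845)/(q + q*q) = -2 + (845 + E)/(q + q²))
(k(-2203, -914) - 2415536)/(3935398 - 1009524) = ((845 - 2203 - 2*(-914) - 2*(-914)²)/((-914)*(1 - 914)) - 2415536)/(3935398 - 1009524) = (-1/914*(845 - 2203 + 1828 - 2*835396)/(-913) - 2415536)/2925874 = (-1/914*(-1/913)*(845 - 2203 + 1828 - 1670792) - 2415536)*(1/2925874) = (-1/914*(-1/913)*(-1670322) - 2415536)*(1/2925874) = (-835161/417241 - 2415536)*(1/2925874) = -1007861491337/417241*1/2925874 = -1007861491337/1220794593634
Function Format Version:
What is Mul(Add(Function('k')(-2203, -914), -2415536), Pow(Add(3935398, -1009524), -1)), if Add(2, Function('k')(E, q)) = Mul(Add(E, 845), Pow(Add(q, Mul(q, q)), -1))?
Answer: Rational(-1007861491337, 1220794593634) ≈ -0.82558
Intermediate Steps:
Function('k')(E, q) = Add(-2, Mul(Pow(Add(q, Pow(q, 2)), -1), Add(845, E))) (Function('k')(E, q) = Add(-2, Mul(Add(E, 845), Pow(Add(q, Mul(q, q)), -1))) = Add(-2, Mul(Add(845, E), Pow(Add(q, Pow(q, 2)), -1))) = Add(-2, Mul(Pow(Add(q, Pow(q, 2)), -1), Add(845, E))))
Mul(Add(Function('k')(-2203, -914), -2415536), Pow(Add(3935398, -1009524), -1)) = Mul(Add(Mul(Pow(-914, -1), Pow(Add(1, -914), -1), Add(845, -2203, Mul(-2, -914), Mul(-2, Pow(-914, 2)))), -2415536), Pow(Add(3935398, -1009524), -1)) = Mul(Add(Mul(Rational(-1, 914), Pow(-913, -1), Add(845, -2203, 1828, Mul(-2, 835396))), -2415536), Pow(2925874, -1)) = Mul(Add(Mul(Rational(-1, 914), Rational(-1, 913), Add(845, -2203, 1828, -1670792)), -2415536), Rational(1, 2925874)) = Mul(Add(Mul(Rational(-1, 914), Rational(-1, 913), -1670322), -2415536), Rational(1, 2925874)) = Mul(Add(Rational(-835161, 417241), -2415536), Rational(1, 2925874)) = Mul(Rational(-1007861491337, 417241), Rational(1, 2925874)) = Rational(-1007861491337, 1220794593634)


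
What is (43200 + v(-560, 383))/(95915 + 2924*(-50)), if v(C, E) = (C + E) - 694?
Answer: -42329/50285 ≈ -0.84178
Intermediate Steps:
v(C, E) = -694 + C + E
(43200 + v(-560, 383))/(95915 + 2924*(-50)) = (43200 + (-694 - 560 + 383))/(95915 + 2924*(-50)) = (43200 - 871)/(95915 - 146200) = 42329/(-50285) = 42329*(-1/50285) = -42329/50285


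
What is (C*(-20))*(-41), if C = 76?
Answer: 62320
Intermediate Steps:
(C*(-20))*(-41) = (76*(-20))*(-41) = -1520*(-41) = 62320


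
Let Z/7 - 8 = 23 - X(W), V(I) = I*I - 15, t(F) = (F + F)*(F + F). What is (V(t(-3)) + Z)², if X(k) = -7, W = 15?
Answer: 2393209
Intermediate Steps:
t(F) = 4*F² (t(F) = (2*F)*(2*F) = 4*F²)
V(I) = -15 + I² (V(I) = I² - 15 = -15 + I²)
Z = 266 (Z = 56 + 7*(23 - 1*(-7)) = 56 + 7*(23 + 7) = 56 + 7*30 = 56 + 210 = 266)
(V(t(-3)) + Z)² = ((-15 + (4*(-3)²)²) + 266)² = ((-15 + (4*9)²) + 266)² = ((-15 + 36²) + 266)² = ((-15 + 1296) + 266)² = (1281 + 266)² = 1547² = 2393209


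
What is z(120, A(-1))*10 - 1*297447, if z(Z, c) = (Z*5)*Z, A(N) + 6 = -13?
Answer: 422553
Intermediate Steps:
A(N) = -19 (A(N) = -6 - 13 = -19)
z(Z, c) = 5*Z² (z(Z, c) = (5*Z)*Z = 5*Z²)
z(120, A(-1))*10 - 1*297447 = (5*120²)*10 - 1*297447 = (5*14400)*10 - 297447 = 72000*10 - 297447 = 720000 - 297447 = 422553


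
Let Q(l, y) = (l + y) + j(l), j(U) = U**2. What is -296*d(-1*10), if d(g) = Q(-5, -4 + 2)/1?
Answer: -5328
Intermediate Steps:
Q(l, y) = l + y + l**2 (Q(l, y) = (l + y) + l**2 = l + y + l**2)
d(g) = 18 (d(g) = (-5 + (-4 + 2) + (-5)**2)/1 = (-5 - 2 + 25)*1 = 18*1 = 18)
-296*d(-1*10) = -296*18 = -5328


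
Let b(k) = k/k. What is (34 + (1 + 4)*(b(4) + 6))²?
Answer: 4761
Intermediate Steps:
b(k) = 1
(34 + (1 + 4)*(b(4) + 6))² = (34 + (1 + 4)*(1 + 6))² = (34 + 5*7)² = (34 + 35)² = 69² = 4761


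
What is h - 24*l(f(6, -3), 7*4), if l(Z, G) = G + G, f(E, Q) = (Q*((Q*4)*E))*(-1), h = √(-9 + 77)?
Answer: -1344 + 2*√17 ≈ -1335.8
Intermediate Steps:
h = 2*√17 (h = √68 = 2*√17 ≈ 8.2462)
f(E, Q) = -4*E*Q² (f(E, Q) = (Q*((4*Q)*E))*(-1) = (Q*(4*E*Q))*(-1) = (4*E*Q²)*(-1) = -4*E*Q²)
l(Z, G) = 2*G
h - 24*l(f(6, -3), 7*4) = 2*√17 - 48*7*4 = 2*√17 - 48*28 = 2*√17 - 24*56 = 2*√17 - 1344 = -1344 + 2*√17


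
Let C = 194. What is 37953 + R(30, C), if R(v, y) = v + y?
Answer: 38177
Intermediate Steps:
37953 + R(30, C) = 37953 + (30 + 194) = 37953 + 224 = 38177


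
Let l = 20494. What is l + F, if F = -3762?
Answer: 16732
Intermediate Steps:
l + F = 20494 - 3762 = 16732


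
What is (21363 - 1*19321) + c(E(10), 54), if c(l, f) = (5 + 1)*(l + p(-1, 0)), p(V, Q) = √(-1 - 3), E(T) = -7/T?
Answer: 10189/5 + 12*I ≈ 2037.8 + 12.0*I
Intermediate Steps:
p(V, Q) = 2*I (p(V, Q) = √(-4) = 2*I)
c(l, f) = 6*l + 12*I (c(l, f) = (5 + 1)*(l + 2*I) = 6*(l + 2*I) = 6*l + 12*I)
(21363 - 1*19321) + c(E(10), 54) = (21363 - 1*19321) + (6*(-7/10) + 12*I) = (21363 - 19321) + (6*(-7*⅒) + 12*I) = 2042 + (6*(-7/10) + 12*I) = 2042 + (-21/5 + 12*I) = 10189/5 + 12*I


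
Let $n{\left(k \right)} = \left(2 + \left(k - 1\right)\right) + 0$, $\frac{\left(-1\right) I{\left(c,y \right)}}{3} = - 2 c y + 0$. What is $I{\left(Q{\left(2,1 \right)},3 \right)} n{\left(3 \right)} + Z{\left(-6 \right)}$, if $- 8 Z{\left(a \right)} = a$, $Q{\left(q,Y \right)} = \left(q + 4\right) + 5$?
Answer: $\frac{3171}{4} \approx 792.75$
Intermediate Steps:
$Q{\left(q,Y \right)} = 9 + q$ ($Q{\left(q,Y \right)} = \left(4 + q\right) + 5 = 9 + q$)
$Z{\left(a \right)} = - \frac{a}{8}$
$I{\left(c,y \right)} = 6 c y$ ($I{\left(c,y \right)} = - 3 \left(- 2 c y + 0\right) = - 3 \left(- 2 c y\right) = 6 c y$)
$n{\left(k \right)} = 1 + k$ ($n{\left(k \right)} = \left(2 + \left(k - 1\right)\right) + 0 = \left(2 + \left(-1 + k\right)\right) + 0 = \left(1 + k\right) + 0 = 1 + k$)
$I{\left(Q{\left(2,1 \right)},3 \right)} n{\left(3 \right)} + Z{\left(-6 \right)} = 6 \left(9 + 2\right) 3 \left(1 + 3\right) - - \frac{3}{4} = 6 \cdot 11 \cdot 3 \cdot 4 + \frac{3}{4} = 198 \cdot 4 + \frac{3}{4} = 792 + \frac{3}{4} = \frac{3171}{4}$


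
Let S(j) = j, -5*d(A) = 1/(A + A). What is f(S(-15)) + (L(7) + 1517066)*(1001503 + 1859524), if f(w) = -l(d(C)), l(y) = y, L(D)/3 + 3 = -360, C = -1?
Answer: 43372511283789/10 ≈ 4.3373e+12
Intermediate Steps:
d(A) = -1/(10*A) (d(A) = -1/(5*(A + A)) = -1/(2*A)/5 = -1/(10*A))
L(D) = -1089 (L(D) = -9 + 3*(-360) = -9 - 1080 = -1089)
f(w) = -⅒ (f(w) = -(-1)/(10*(-1)) = -(-1)*(-1)/10 = -1*⅒ = -⅒)
f(S(-15)) + (L(7) + 1517066)*(1001503 + 1859524) = -⅒ + (-1089 + 1517066)*(1001503 + 1859524) = -⅒ + 1515977*2861027 = -⅒ + 4337251128379 = 43372511283789/10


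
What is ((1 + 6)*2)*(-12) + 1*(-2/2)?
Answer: -169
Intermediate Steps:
((1 + 6)*2)*(-12) + 1*(-2/2) = (7*2)*(-12) + 1*(-2*1/2) = 14*(-12) + 1*(-1) = -168 - 1 = -169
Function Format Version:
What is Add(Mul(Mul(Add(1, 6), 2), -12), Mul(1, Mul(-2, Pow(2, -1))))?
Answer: -169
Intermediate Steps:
Add(Mul(Mul(Add(1, 6), 2), -12), Mul(1, Mul(-2, Pow(2, -1)))) = Add(Mul(Mul(7, 2), -12), Mul(1, Mul(-2, Rational(1, 2)))) = Add(Mul(14, -12), Mul(1, -1)) = Add(-168, -1) = -169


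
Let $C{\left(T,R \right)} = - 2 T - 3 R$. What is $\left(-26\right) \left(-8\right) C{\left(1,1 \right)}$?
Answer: $-1040$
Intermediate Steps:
$C{\left(T,R \right)} = - 3 R - 2 T$
$\left(-26\right) \left(-8\right) C{\left(1,1 \right)} = \left(-26\right) \left(-8\right) \left(\left(-3\right) 1 - 2\right) = 208 \left(-3 - 2\right) = 208 \left(-5\right) = -1040$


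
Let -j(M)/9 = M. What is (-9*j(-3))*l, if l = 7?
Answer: -1701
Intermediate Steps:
j(M) = -9*M
(-9*j(-3))*l = -(-81)*(-3)*7 = -9*27*7 = -243*7 = -1701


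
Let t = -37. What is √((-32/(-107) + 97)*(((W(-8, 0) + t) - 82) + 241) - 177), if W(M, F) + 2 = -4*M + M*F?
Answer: √167298031/107 ≈ 120.88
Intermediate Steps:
W(M, F) = -2 - 4*M + F*M (W(M, F) = -2 + (-4*M + M*F) = -2 + (-4*M + F*M) = -2 - 4*M + F*M)
√((-32/(-107) + 97)*(((W(-8, 0) + t) - 82) + 241) - 177) = √((-32/(-107) + 97)*((((-2 - 4*(-8) + 0*(-8)) - 37) - 82) + 241) - 177) = √((-32*(-1/107) + 97)*((((-2 + 32 + 0) - 37) - 82) + 241) - 177) = √((32/107 + 97)*(((30 - 37) - 82) + 241) - 177) = √(10411*((-7 - 82) + 241)/107 - 177) = √(10411*(-89 + 241)/107 - 177) = √((10411/107)*152 - 177) = √(1582472/107 - 177) = √(1563533/107) = √167298031/107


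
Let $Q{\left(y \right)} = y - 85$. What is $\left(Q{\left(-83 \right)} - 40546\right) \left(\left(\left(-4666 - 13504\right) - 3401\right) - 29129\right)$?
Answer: $2064199800$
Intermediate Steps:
$Q{\left(y \right)} = -85 + y$ ($Q{\left(y \right)} = y - 85 = -85 + y$)
$\left(Q{\left(-83 \right)} - 40546\right) \left(\left(\left(-4666 - 13504\right) - 3401\right) - 29129\right) = \left(\left(-85 - 83\right) - 40546\right) \left(\left(\left(-4666 - 13504\right) - 3401\right) - 29129\right) = \left(-168 - 40546\right) \left(\left(-18170 - 3401\right) - 29129\right) = - 40714 \left(-21571 - 29129\right) = \left(-40714\right) \left(-50700\right) = 2064199800$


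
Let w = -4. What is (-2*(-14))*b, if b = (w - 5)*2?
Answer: -504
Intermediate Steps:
b = -18 (b = (-4 - 5)*2 = -9*2 = -18)
(-2*(-14))*b = -2*(-14)*(-18) = 28*(-18) = -504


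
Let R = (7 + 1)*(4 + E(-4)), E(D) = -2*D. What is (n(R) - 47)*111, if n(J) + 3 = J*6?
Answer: 58386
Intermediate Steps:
R = 96 (R = (7 + 1)*(4 - 2*(-4)) = 8*(4 + 8) = 8*12 = 96)
n(J) = -3 + 6*J (n(J) = -3 + J*6 = -3 + 6*J)
(n(R) - 47)*111 = ((-3 + 6*96) - 47)*111 = ((-3 + 576) - 47)*111 = (573 - 47)*111 = 526*111 = 58386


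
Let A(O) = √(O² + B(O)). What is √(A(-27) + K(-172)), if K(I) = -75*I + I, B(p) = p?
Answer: √(12728 + 3*√78) ≈ 112.94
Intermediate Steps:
K(I) = -74*I
A(O) = √(O + O²) (A(O) = √(O² + O) = √(O + O²))
√(A(-27) + K(-172)) = √(√(-27*(1 - 27)) - 74*(-172)) = √(√(-27*(-26)) + 12728) = √(√702 + 12728) = √(3*√78 + 12728) = √(12728 + 3*√78)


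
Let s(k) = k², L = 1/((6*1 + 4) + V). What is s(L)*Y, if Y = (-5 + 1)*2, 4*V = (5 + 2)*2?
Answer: -32/729 ≈ -0.043896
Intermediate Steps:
V = 7/2 (V = ((5 + 2)*2)/4 = (7*2)/4 = (¼)*14 = 7/2 ≈ 3.5000)
Y = -8 (Y = -4*2 = -8)
L = 2/27 (L = 1/((6*1 + 4) + 7/2) = 1/((6 + 4) + 7/2) = 1/(10 + 7/2) = 1/(27/2) = 2/27 ≈ 0.074074)
s(L)*Y = (2/27)²*(-8) = (4/729)*(-8) = -32/729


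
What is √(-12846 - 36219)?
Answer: I*√49065 ≈ 221.51*I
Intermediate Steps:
√(-12846 - 36219) = √(-49065) = I*√49065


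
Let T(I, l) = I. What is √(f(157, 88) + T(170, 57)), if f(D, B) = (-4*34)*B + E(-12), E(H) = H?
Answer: I*√11810 ≈ 108.67*I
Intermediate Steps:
f(D, B) = -12 - 136*B (f(D, B) = (-4*34)*B - 12 = -136*B - 12 = -12 - 136*B)
√(f(157, 88) + T(170, 57)) = √((-12 - 136*88) + 170) = √((-12 - 11968) + 170) = √(-11980 + 170) = √(-11810) = I*√11810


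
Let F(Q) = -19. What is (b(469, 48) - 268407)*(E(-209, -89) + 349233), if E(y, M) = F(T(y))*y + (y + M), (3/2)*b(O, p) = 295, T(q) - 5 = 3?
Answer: -283959107686/3 ≈ -9.4653e+10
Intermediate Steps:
T(q) = 8 (T(q) = 5 + 3 = 8)
b(O, p) = 590/3 (b(O, p) = (2/3)*295 = 590/3)
E(y, M) = M - 18*y (E(y, M) = -19*y + (y + M) = -19*y + (M + y) = M - 18*y)
(b(469, 48) - 268407)*(E(-209, -89) + 349233) = (590/3 - 268407)*((-89 - 18*(-209)) + 349233) = -804631*((-89 + 3762) + 349233)/3 = -804631*(3673 + 349233)/3 = -804631/3*352906 = -283959107686/3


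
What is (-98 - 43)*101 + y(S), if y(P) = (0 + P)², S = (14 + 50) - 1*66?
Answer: -14237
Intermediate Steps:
S = -2 (S = 64 - 66 = -2)
y(P) = P²
(-98 - 43)*101 + y(S) = (-98 - 43)*101 + (-2)² = -141*101 + 4 = -14241 + 4 = -14237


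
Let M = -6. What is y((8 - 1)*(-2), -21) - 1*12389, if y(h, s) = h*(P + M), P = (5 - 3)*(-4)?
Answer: -12193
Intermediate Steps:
P = -8 (P = 2*(-4) = -8)
y(h, s) = -14*h (y(h, s) = h*(-8 - 6) = h*(-14) = -14*h)
y((8 - 1)*(-2), -21) - 1*12389 = -14*(8 - 1)*(-2) - 1*12389 = -98*(-2) - 12389 = -14*(-14) - 12389 = 196 - 12389 = -12193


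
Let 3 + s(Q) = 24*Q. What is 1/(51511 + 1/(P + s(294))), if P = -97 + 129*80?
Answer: 17276/889904037 ≈ 1.9413e-5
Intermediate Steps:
s(Q) = -3 + 24*Q
P = 10223 (P = -97 + 10320 = 10223)
1/(51511 + 1/(P + s(294))) = 1/(51511 + 1/(10223 + (-3 + 24*294))) = 1/(51511 + 1/(10223 + (-3 + 7056))) = 1/(51511 + 1/(10223 + 7053)) = 1/(51511 + 1/17276) = 1/(889904037/17276) = 17276/889904037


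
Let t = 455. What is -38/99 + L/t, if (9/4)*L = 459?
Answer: 2906/45045 ≈ 0.064513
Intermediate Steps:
L = 204 (L = (4/9)*459 = 204)
-38/99 + L/t = -38/99 + 204/455 = 2906/45045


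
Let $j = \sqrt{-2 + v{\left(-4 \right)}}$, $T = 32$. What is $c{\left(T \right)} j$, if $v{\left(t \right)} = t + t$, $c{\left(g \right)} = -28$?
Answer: $- 28 i \sqrt{10} \approx - 88.544 i$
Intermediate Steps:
$v{\left(t \right)} = 2 t$
$j = i \sqrt{10}$ ($j = \sqrt{-2 + 2 \left(-4\right)} = \sqrt{-2 - 8} = \sqrt{-10} = i \sqrt{10} \approx 3.1623 i$)
$c{\left(T \right)} j = - 28 i \sqrt{10}$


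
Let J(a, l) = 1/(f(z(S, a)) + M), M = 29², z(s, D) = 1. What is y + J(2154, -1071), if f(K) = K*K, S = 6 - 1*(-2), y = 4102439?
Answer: 3454253639/842 ≈ 4.1024e+6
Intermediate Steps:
S = 8 (S = 6 + 2 = 8)
M = 841
f(K) = K²
J(a, l) = 1/842 (J(a, l) = 1/(1² + 841) = 1/(1 + 841) = 1/842)
y + J(2154, -1071) = 4102439 + 1/842 = 3454253639/842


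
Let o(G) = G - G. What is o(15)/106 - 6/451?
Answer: -6/451 ≈ -0.013304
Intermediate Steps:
o(G) = 0
o(15)/106 - 6/451 = 0/106 - 6/451 = 0*(1/106) - 6*1/451 = 0 - 6/451 = -6/451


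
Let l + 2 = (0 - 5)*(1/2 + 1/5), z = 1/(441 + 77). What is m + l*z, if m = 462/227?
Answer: 476135/235172 ≈ 2.0246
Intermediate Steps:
m = 462/227 (m = 462*(1/227) = 462/227 ≈ 2.0352)
z = 1/518 ≈ 0.0019305
l = -11/2 (l = -2 + (0 - 5)*(1/2 + 1/5) = -2 - 5*(1*(½) + 1*(⅕)) = -2 - 5*(½ + ⅕) = -2 - 5*7/10 = -2 - 7/2 = -11/2 ≈ -5.5000)
m + l*z = 462/227 - 11/2*1/518 = 462/227 - 11/1036 = 476135/235172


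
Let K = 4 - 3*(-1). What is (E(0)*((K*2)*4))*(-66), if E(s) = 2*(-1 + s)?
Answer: 7392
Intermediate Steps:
E(s) = -2 + 2*s
K = 7 (K = 4 + 3 = 7)
(E(0)*((K*2)*4))*(-66) = ((-2 + 2*0)*((7*2)*4))*(-66) = ((-2 + 0)*(14*4))*(-66) = -2*56*(-66) = -112*(-66) = 7392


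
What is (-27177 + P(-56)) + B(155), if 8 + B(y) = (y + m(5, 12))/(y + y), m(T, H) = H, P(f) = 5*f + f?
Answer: -8531343/310 ≈ -27520.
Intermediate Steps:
P(f) = 6*f
B(y) = -8 + (12 + y)/(2*y) (B(y) = -8 + (y + 12)/(y + y) = -8 + (12 + y)/((2*y)) = -8 + (12 + y)*(1/(2*y)) = -8 + (12 + y)/(2*y))
(-27177 + P(-56)) + B(155) = (-27177 + 6*(-56)) + (-15/2 + 6/155) = (-27177 - 336) + (-15/2 + 6*(1/155)) = -27513 + (-15/2 + 6/155) = -27513 - 2313/310 = -8531343/310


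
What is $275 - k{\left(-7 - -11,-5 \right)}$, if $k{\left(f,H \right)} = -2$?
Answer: $277$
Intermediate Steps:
$275 - k{\left(-7 - -11,-5 \right)} = 275 - -2 = 275 + 2 = 277$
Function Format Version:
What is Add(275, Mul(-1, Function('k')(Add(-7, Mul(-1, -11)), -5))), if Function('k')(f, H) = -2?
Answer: 277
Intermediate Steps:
Add(275, Mul(-1, Function('k')(Add(-7, Mul(-1, -11)), -5))) = Add(275, Mul(-1, -2)) = Add(275, 2) = 277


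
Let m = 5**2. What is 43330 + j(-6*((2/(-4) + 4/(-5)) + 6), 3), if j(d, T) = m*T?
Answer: 43405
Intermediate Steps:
m = 25
j(d, T) = 25*T
43330 + j(-6*((2/(-4) + 4/(-5)) + 6), 3) = 43330 + 25*3 = 43330 + 75 = 43405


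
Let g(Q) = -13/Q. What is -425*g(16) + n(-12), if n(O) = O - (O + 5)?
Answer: 5445/16 ≈ 340.31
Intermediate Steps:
n(O) = -5 (n(O) = O - (5 + O) = O + (-5 - O) = -5)
-425*g(16) + n(-12) = -(-5525)/16 - 5 = -425*(-13/16) - 5 = 5525/16 - 5 = 5445/16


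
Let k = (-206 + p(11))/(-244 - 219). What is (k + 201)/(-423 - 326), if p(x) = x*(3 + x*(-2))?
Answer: -13354/49541 ≈ -0.26955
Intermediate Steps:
p(x) = x*(3 - 2*x)
k = 415/463 (k = (-206 + 11*(3 - 2*11))/(-244 - 219) = (-206 + 11*(3 - 22))/(-463) = (-206 + 11*(-19))*(-1/463) = (-206 - 209)*(-1/463) = -415*(-1/463) = 415/463 ≈ 0.89633)
(k + 201)/(-423 - 326) = (415/463 + 201)/(-423 - 326) = (93478/463)/(-749) = (93478/463)*(-1/749) = -13354/49541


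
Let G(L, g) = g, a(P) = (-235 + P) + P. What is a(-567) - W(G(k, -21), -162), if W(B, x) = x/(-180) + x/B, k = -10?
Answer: -96433/70 ≈ -1377.6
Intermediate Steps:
a(P) = -235 + 2*P
W(B, x) = -x/180 + x/B (W(B, x) = x*(-1/180) + x/B = -x/180 + x/B)
a(-567) - W(G(k, -21), -162) = (-235 + 2*(-567)) - (-1/180*(-162) - 162/(-21)) = (-235 - 1134) - (9/10 - 162*(-1/21)) = -1369 - (9/10 + 54/7) = -1369 - 1*603/70 = -1369 - 603/70 = -96433/70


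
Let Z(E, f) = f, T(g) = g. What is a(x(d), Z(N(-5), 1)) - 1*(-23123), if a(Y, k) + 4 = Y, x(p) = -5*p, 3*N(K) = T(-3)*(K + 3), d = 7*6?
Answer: 22909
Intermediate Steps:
d = 42
N(K) = -3 - K (N(K) = (-3*(K + 3))/3 = (-3*(3 + K))/3 = (-9 - 3*K)/3 = -3 - K)
a(Y, k) = -4 + Y
a(x(d), Z(N(-5), 1)) - 1*(-23123) = (-4 - 5*42) - 1*(-23123) = (-4 - 210) + 23123 = -214 + 23123 = 22909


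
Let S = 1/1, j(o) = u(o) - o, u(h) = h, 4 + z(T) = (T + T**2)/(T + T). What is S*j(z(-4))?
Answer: 0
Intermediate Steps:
z(T) = -4 + (T + T**2)/(2*T) (z(T) = -4 + (T + T**2)/(T + T) = -4 + (T + T**2)/((2*T)) = -4 + (T + T**2)*(1/(2*T)) = -4 + (T + T**2)/(2*T))
j(o) = 0 (j(o) = o - o = 0)
S = 1
S*j(z(-4)) = 1*0 = 0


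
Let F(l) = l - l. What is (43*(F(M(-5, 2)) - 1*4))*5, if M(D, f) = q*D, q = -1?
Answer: -860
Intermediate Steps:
M(D, f) = -D
F(l) = 0
(43*(F(M(-5, 2)) - 1*4))*5 = (43*(0 - 1*4))*5 = (43*(0 - 4))*5 = (43*(-4))*5 = -172*5 = -860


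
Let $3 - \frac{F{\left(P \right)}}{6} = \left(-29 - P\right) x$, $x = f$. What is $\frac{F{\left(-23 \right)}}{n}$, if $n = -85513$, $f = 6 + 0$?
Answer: $- \frac{234}{85513} \approx -0.0027364$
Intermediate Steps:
$f = 6$
$x = 6$
$F{\left(P \right)} = 1062 + 36 P$ ($F{\left(P \right)} = 18 - 6 \left(-29 - P\right) 6 = 18 - 6 \left(-174 - 6 P\right) = 18 + \left(1044 + 36 P\right) = 1062 + 36 P$)
$\frac{F{\left(-23 \right)}}{n} = \frac{1062 + 36 \left(-23\right)}{-85513} = \left(1062 - 828\right) \left(- \frac{1}{85513}\right) = 234 \left(- \frac{1}{85513}\right) = - \frac{234}{85513}$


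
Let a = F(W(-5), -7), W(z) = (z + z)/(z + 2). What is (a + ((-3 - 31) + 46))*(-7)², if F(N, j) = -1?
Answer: 539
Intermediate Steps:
W(z) = 2*z/(2 + z) (W(z) = (2*z)/(2 + z) = 2*z/(2 + z))
a = -1
(a + ((-3 - 31) + 46))*(-7)² = (-1 + ((-3 - 31) + 46))*(-7)² = (-1 + (-34 + 46))*49 = (-1 + 12)*49 = 11*49 = 539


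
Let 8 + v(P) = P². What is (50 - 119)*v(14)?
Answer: -12972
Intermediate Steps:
v(P) = -8 + P²
(50 - 119)*v(14) = (50 - 119)*(-8 + 14²) = -69*(-8 + 196) = -69*188 = -12972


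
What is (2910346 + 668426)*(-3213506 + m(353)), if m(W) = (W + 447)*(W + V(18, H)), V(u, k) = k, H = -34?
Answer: -10587102680232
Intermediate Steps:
m(W) = (-34 + W)*(447 + W) (m(W) = (W + 447)*(W - 34) = (447 + W)*(-34 + W) = (-34 + W)*(447 + W))
(2910346 + 668426)*(-3213506 + m(353)) = (2910346 + 668426)*(-3213506 + (-15198 + 353**2 + 413*353)) = 3578772*(-3213506 + (-15198 + 124609 + 145789)) = 3578772*(-3213506 + 255200) = 3578772*(-2958306) = -10587102680232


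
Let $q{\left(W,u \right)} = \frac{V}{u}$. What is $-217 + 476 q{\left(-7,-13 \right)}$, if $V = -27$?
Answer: $\frac{10031}{13} \approx 771.62$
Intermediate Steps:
$q{\left(W,u \right)} = - \frac{27}{u}$
$-217 + 476 q{\left(-7,-13 \right)} = -217 + 476 \left(- \frac{27}{-13}\right) = -217 + 476 \left(\left(-27\right) \left(- \frac{1}{13}\right)\right) = -217 + 476 \cdot \frac{27}{13} = -217 + \frac{12852}{13} = \frac{10031}{13}$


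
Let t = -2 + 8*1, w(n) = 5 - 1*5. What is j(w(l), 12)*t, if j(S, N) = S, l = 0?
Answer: 0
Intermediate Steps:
w(n) = 0 (w(n) = 5 - 5 = 0)
t = 6 (t = -2 + 8 = 6)
j(w(l), 12)*t = 0*6 = 0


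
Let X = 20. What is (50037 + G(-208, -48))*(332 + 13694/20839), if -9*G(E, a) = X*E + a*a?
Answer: 3134683577738/187551 ≈ 1.6714e+7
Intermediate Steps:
G(E, a) = -20*E/9 - a²/9 (G(E, a) = -(20*E + a*a)/9 = -(20*E + a²)/9 = -(a² + 20*E)/9 = -20*E/9 - a²/9)
(50037 + G(-208, -48))*(332 + 13694/20839) = (50037 + (-20/9*(-208) - ⅑*(-48)²))*(332 + 13694/20839) = (50037 + (4160/9 - ⅑*2304))*(332 + 13694*(1/20839)) = (50037 + (4160/9 - 256))*(332 + 13694/20839) = (50037 + 1856/9)*(6932242/20839) = (452189/9)*(6932242/20839) = 3134683577738/187551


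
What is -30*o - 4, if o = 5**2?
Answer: -754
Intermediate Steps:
o = 25
-30*o - 4 = -30*25 - 4 = -750 - 4 = -754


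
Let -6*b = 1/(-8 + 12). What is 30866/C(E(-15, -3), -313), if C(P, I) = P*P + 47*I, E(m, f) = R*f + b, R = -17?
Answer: -17778816/6977807 ≈ -2.5479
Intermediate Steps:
b = -1/24 (b = -1/(6*(-8 + 12)) = -⅙/4 = -⅙*¼ = -1/24 ≈ -0.041667)
E(m, f) = -1/24 - 17*f (E(m, f) = -17*f - 1/24 = -1/24 - 17*f)
C(P, I) = P² + 47*I
30866/C(E(-15, -3), -313) = 30866/((-1/24 - 17*(-3))² + 47*(-313)) = 30866/((-1/24 + 51)² - 14711) = 30866/((1223/24)² - 14711) = 30866/(1495729/576 - 14711) = 30866/(-6977807/576) = 30866*(-576/6977807) = -17778816/6977807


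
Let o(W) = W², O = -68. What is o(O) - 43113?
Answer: -38489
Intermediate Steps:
o(O) - 43113 = (-68)² - 43113 = 4624 - 43113 = -38489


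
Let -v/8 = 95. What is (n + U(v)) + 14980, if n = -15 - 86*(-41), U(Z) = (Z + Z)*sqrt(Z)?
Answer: 18491 - 3040*I*sqrt(190) ≈ 18491.0 - 41904.0*I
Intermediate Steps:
v = -760 (v = -8*95 = -760)
U(Z) = 2*Z**(3/2) (U(Z) = (2*Z)*sqrt(Z) = 2*Z**(3/2))
n = 3511 (n = -15 + 3526 = 3511)
(n + U(v)) + 14980 = (3511 + 2*(-760)**(3/2)) + 14980 = (3511 + 2*(-1520*I*sqrt(190))) + 14980 = (3511 - 3040*I*sqrt(190)) + 14980 = 18491 - 3040*I*sqrt(190)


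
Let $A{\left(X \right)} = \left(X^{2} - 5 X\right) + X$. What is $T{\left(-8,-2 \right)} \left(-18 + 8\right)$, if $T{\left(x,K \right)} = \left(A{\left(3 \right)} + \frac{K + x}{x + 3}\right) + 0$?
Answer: $10$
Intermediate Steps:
$A{\left(X \right)} = X^{2} - 4 X$
$T{\left(x,K \right)} = -3 + \frac{K + x}{3 + x}$ ($T{\left(x,K \right)} = \left(3 \left(-4 + 3\right) + \frac{K + x}{x + 3}\right) + 0 = \left(3 \left(-1\right) + \frac{K + x}{3 + x}\right) + 0 = \left(-3 + \frac{K + x}{3 + x}\right) + 0 = -3 + \frac{K + x}{3 + x}$)
$T{\left(-8,-2 \right)} \left(-18 + 8\right) = \frac{-9 - 2 - -16}{3 - 8} \left(-18 + 8\right) = \frac{-9 - 2 + 16}{-5} \left(-10\right) = \left(- \frac{1}{5}\right) 5 \left(-10\right) = \left(-1\right) \left(-10\right) = 10$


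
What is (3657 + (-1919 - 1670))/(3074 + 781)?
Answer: 68/3855 ≈ 0.017639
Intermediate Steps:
(3657 + (-1919 - 1670))/(3074 + 781) = (3657 - 3589)/3855 = 68*(1/3855) = 68/3855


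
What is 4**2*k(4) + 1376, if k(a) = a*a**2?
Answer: 2400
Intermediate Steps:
k(a) = a**3
4**2*k(4) + 1376 = 4**2*4**3 + 1376 = 16*64 + 1376 = 1024 + 1376 = 2400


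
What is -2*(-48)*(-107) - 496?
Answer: -10768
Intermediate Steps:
-2*(-48)*(-107) - 496 = 96*(-107) - 496 = -10272 - 496 = -10768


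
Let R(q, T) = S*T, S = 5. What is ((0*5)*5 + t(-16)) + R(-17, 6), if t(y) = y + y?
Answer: -2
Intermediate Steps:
R(q, T) = 5*T
t(y) = 2*y
((0*5)*5 + t(-16)) + R(-17, 6) = ((0*5)*5 + 2*(-16)) + 5*6 = (0*5 - 32) + 30 = (0 - 32) + 30 = -32 + 30 = -2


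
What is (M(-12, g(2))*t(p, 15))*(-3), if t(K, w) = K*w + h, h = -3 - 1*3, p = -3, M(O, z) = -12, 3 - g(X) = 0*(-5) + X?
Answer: -1836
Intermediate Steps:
g(X) = 3 - X (g(X) = 3 - (0*(-5) + X) = 3 - (0 + X) = 3 - X)
h = -6 (h = -3 - 3 = -6)
t(K, w) = -6 + K*w (t(K, w) = K*w - 6 = -6 + K*w)
(M(-12, g(2))*t(p, 15))*(-3) = -12*(-6 - 3*15)*(-3) = -12*(-6 - 45)*(-3) = -12*(-51)*(-3) = 612*(-3) = -1836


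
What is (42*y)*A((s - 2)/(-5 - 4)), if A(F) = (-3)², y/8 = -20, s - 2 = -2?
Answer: -60480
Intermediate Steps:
s = 0 (s = 2 - 2 = 0)
y = -160 (y = 8*(-20) = -160)
A(F) = 9
(42*y)*A((s - 2)/(-5 - 4)) = (42*(-160))*9 = -6720*9 = -60480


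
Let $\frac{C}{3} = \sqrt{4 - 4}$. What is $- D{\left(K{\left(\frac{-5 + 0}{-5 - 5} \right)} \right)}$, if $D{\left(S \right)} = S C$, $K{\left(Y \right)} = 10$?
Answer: $0$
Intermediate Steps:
$C = 0$ ($C = 3 \sqrt{4 - 4} = 3 \sqrt{0} = 3 \cdot 0 = 0$)
$D{\left(S \right)} = 0$ ($D{\left(S \right)} = S 0 = 0$)
$- D{\left(K{\left(\frac{-5 + 0}{-5 - 5} \right)} \right)} = \left(-1\right) 0 = 0$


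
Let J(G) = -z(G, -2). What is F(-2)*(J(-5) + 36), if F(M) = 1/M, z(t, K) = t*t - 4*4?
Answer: -27/2 ≈ -13.500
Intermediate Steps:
z(t, K) = -16 + t**2 (z(t, K) = t**2 - 16 = -16 + t**2)
J(G) = 16 - G**2 (J(G) = -(-16 + G**2) = 16 - G**2)
F(-2)*(J(-5) + 36) = ((16 - 1*(-5)**2) + 36)/(-2) = -((16 - 1*25) + 36)/2 = -((16 - 25) + 36)/2 = -(-9 + 36)/2 = -1/2*27 = -27/2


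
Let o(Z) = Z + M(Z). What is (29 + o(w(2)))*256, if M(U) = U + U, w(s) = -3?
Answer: 5120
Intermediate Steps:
M(U) = 2*U
o(Z) = 3*Z (o(Z) = Z + 2*Z = 3*Z)
(29 + o(w(2)))*256 = (29 + 3*(-3))*256 = (29 - 9)*256 = 20*256 = 5120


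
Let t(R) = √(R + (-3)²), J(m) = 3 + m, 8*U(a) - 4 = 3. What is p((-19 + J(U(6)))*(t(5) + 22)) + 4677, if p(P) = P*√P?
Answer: 4677 + 1331*√2*(-22 - √14)^(3/2)/32 ≈ 4677.0 - 7682.4*I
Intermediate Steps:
U(a) = 7/8 (U(a) = ½ + (⅛)*3 = ½ + 3/8 = 7/8)
t(R) = √(9 + R) (t(R) = √(R + 9) = √(9 + R))
p(P) = P^(3/2)
p((-19 + J(U(6)))*(t(5) + 22)) + 4677 = ((-19 + (3 + 7/8))*(√(9 + 5) + 22))^(3/2) + 4677 = ((-19 + 31/8)*(√14 + 22))^(3/2) + 4677 = (-121*(22 + √14)/8)^(3/2) + 4677 = (-1331/4 - 121*√14/8)^(3/2) + 4677 = 4677 + (-1331/4 - 121*√14/8)^(3/2)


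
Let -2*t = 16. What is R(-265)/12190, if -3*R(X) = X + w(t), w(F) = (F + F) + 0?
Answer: 281/36570 ≈ 0.0076839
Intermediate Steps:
t = -8 (t = -1/2*16 = -8)
w(F) = 2*F (w(F) = 2*F + 0 = 2*F)
R(X) = 16/3 - X/3 (R(X) = -(X + 2*(-8))/3 = -(X - 16)/3 = -(-16 + X)/3 = 16/3 - X/3)
R(-265)/12190 = (16/3 - 1/3*(-265))/12190 = (16/3 + 265/3)*(1/12190) = (281/3)*(1/12190) = 281/36570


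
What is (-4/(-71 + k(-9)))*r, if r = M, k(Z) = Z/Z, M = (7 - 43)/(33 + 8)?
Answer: -72/1435 ≈ -0.050174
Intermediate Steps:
M = -36/41 ≈ -0.87805
k(Z) = 1
r = -36/41 ≈ -0.87805
(-4/(-71 + k(-9)))*r = -4/(-71 + 1)*(-36/41) = -4/(-70)*(-36/41) = -4*(-1/70)*(-36/41) = (2/35)*(-36/41) = -72/1435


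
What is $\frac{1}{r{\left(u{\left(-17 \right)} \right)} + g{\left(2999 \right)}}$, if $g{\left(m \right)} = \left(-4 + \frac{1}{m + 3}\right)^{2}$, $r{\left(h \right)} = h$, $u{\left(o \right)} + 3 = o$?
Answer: $- \frac{9012004}{36072031} \approx -0.24983$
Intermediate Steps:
$u{\left(o \right)} = -3 + o$
$g{\left(m \right)} = \left(-4 + \frac{1}{3 + m}\right)^{2}$
$\frac{1}{r{\left(u{\left(-17 \right)} \right)} + g{\left(2999 \right)}} = \frac{1}{\left(-3 - 17\right) + \frac{\left(11 + 4 \cdot 2999\right)^{2}}{\left(3 + 2999\right)^{2}}} = \frac{1}{-20 + \frac{\left(11 + 11996\right)^{2}}{9012004}} = \frac{1}{-20 + \frac{12007^{2}}{9012004}} = \frac{1}{-20 + \frac{1}{9012004} \cdot 144168049} = \frac{1}{-20 + \frac{144168049}{9012004}} = \frac{1}{- \frac{36072031}{9012004}} = - \frac{9012004}{36072031}$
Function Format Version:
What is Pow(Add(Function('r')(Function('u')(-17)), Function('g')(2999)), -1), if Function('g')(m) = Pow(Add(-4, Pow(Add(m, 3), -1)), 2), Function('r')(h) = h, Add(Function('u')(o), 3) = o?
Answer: Rational(-9012004, 36072031) ≈ -0.24983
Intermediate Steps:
Function('u')(o) = Add(-3, o)
Function('g')(m) = Pow(Add(-4, Pow(Add(3, m), -1)), 2)
Pow(Add(Function('r')(Function('u')(-17)), Function('g')(2999)), -1) = Pow(Add(Add(-3, -17), Mul(Pow(Add(3, 2999), -2), Pow(Add(11, Mul(4, 2999)), 2))), -1) = Pow(Add(-20, Mul(Pow(3002, -2), Pow(Add(11, 11996), 2))), -1) = Pow(Add(-20, Mul(Rational(1, 9012004), Pow(12007, 2))), -1) = Pow(Add(-20, Mul(Rational(1, 9012004), 144168049)), -1) = Pow(Add(-20, Rational(144168049, 9012004)), -1) = Pow(Rational(-36072031, 9012004), -1) = Rational(-9012004, 36072031)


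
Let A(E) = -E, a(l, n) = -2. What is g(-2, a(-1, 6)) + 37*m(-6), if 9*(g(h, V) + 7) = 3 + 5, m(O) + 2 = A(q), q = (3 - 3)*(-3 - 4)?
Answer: -721/9 ≈ -80.111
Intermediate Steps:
q = 0 (q = 0*(-7) = 0)
m(O) = -2 (m(O) = -2 - 1*0 = -2 + 0 = -2)
g(h, V) = -55/9 (g(h, V) = -7 + (3 + 5)/9 = -7 + (⅑)*8 = -7 + 8/9 = -55/9)
g(-2, a(-1, 6)) + 37*m(-6) = -55/9 + 37*(-2) = -55/9 - 74 = -721/9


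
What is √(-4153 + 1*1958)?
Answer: I*√2195 ≈ 46.851*I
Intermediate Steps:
√(-4153 + 1*1958) = √(-4153 + 1958) = √(-2195) = I*√2195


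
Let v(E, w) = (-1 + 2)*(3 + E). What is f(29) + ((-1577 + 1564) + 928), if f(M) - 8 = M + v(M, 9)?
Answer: 984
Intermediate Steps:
v(E, w) = 3 + E (v(E, w) = 1*(3 + E) = 3 + E)
f(M) = 11 + 2*M (f(M) = 8 + (M + (3 + M)) = 8 + (3 + 2*M) = 11 + 2*M)
f(29) + ((-1577 + 1564) + 928) = (11 + 2*29) + ((-1577 + 1564) + 928) = (11 + 58) + (-13 + 928) = 69 + 915 = 984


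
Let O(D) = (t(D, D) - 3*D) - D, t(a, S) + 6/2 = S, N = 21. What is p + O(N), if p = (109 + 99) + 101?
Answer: 243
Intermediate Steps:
t(a, S) = -3 + S
O(D) = -3 - 3*D (O(D) = ((-3 + D) - 3*D) - D = (-3 - 2*D) - D = -3 - 3*D)
p = 309 (p = 208 + 101 = 309)
p + O(N) = 309 + (-3 - 3*21) = 309 + (-3 - 63) = 309 - 66 = 243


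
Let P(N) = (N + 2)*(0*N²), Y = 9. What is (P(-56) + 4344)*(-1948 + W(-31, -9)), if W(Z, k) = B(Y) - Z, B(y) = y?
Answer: -8288352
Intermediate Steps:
P(N) = 0 (P(N) = (2 + N)*0 = 0)
W(Z, k) = 9 - Z
(P(-56) + 4344)*(-1948 + W(-31, -9)) = (0 + 4344)*(-1948 + (9 - 1*(-31))) = 4344*(-1948 + (9 + 31)) = 4344*(-1948 + 40) = 4344*(-1908) = -8288352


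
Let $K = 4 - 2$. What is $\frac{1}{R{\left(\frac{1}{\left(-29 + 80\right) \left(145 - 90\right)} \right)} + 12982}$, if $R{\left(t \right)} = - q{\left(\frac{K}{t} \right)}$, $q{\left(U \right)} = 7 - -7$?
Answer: $\frac{1}{12968} \approx 7.7113 \cdot 10^{-5}$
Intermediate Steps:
$K = 2$ ($K = 4 - 2 = 2$)
$q{\left(U \right)} = 14$ ($q{\left(U \right)} = 7 + 7 = 14$)
$R{\left(t \right)} = -14$ ($R{\left(t \right)} = \left(-1\right) 14 = -14$)
$\frac{1}{R{\left(\frac{1}{\left(-29 + 80\right) \left(145 - 90\right)} \right)} + 12982} = \frac{1}{-14 + 12982} = \frac{1}{12968}$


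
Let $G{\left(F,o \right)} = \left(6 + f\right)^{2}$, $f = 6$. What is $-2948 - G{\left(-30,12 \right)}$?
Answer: $-3092$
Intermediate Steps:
$G{\left(F,o \right)} = 144$ ($G{\left(F,o \right)} = \left(6 + 6\right)^{2} = 12^{2} = 144$)
$-2948 - G{\left(-30,12 \right)} = -2948 - 144 = -3092$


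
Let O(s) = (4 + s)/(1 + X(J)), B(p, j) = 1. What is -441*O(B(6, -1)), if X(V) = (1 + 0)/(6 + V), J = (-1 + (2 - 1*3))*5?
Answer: -2940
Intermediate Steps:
J = -10 (J = (-1 + (2 - 3))*5 = (-1 - 1)*5 = -2*5 = -10)
X(V) = 1/(6 + V)
O(s) = 16/3 + 4*s/3 (O(s) = (4 + s)/(1 + 1/(6 - 10)) = (4 + s)/(1 + 1/(-4)) = (4 + s)/(1 - 1/4) = (4 + s)/(3/4) = (4 + s)*(4/3) = 16/3 + 4*s/3)
-441*O(B(6, -1)) = -441*(16/3 + (4/3)*1) = -441*(16/3 + 4/3) = -441*20/3 = -2940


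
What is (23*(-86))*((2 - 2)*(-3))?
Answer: 0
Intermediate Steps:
(23*(-86))*((2 - 2)*(-3)) = -0*(-3) = -1978*0 = 0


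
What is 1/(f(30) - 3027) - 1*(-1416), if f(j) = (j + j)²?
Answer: 811369/573 ≈ 1416.0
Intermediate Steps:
f(j) = 4*j² (f(j) = (2*j)² = 4*j²)
1/(f(30) - 3027) - 1*(-1416) = 1/(4*30² - 3027) - 1*(-1416) = 1/(4*900 - 3027) + 1416 = 1/(3600 - 3027) + 1416 = 1/573 + 1416 = 811369/573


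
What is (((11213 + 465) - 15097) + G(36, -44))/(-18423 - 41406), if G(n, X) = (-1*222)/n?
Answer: 20551/358974 ≈ 0.057249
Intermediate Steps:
G(n, X) = -222/n
(((11213 + 465) - 15097) + G(36, -44))/(-18423 - 41406) = (((11213 + 465) - 15097) - 222/36)/(-18423 - 41406) = ((11678 - 15097) - 222*1/36)/(-59829) = (-3419 - 37/6)*(-1/59829) = -20551/6*(-1/59829) = 20551/358974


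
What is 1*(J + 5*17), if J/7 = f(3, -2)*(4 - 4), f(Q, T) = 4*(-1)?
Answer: 85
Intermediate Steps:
f(Q, T) = -4
J = 0 (J = 7*(-4*(4 - 4)) = 7*(-4*0) = 7*0 = 0)
1*(J + 5*17) = 1*(0 + 5*17) = 1*(0 + 85) = 1*85 = 85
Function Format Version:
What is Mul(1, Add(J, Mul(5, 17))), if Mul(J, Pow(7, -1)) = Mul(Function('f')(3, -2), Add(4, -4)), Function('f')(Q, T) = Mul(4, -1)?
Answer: 85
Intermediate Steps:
Function('f')(Q, T) = -4
J = 0 (J = Mul(7, Mul(-4, Add(4, -4))) = Mul(7, Mul(-4, 0)) = Mul(7, 0) = 0)
Mul(1, Add(J, Mul(5, 17))) = Mul(1, Add(0, Mul(5, 17))) = Mul(1, Add(0, 85)) = Mul(1, 85) = 85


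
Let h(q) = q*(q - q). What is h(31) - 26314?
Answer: -26314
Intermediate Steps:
h(q) = 0 (h(q) = q*0 = 0)
h(31) - 26314 = 0 - 26314 = -26314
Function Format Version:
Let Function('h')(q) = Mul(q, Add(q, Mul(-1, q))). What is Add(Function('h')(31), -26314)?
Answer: -26314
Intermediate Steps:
Function('h')(q) = 0 (Function('h')(q) = Mul(q, 0) = 0)
Add(Function('h')(31), -26314) = Add(0, -26314) = -26314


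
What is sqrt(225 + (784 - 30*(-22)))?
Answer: sqrt(1669) ≈ 40.853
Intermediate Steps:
sqrt(225 + (784 - 30*(-22))) = sqrt(225 + (784 - 1*(-660))) = sqrt(225 + (784 + 660)) = sqrt(225 + 1444) = sqrt(1669)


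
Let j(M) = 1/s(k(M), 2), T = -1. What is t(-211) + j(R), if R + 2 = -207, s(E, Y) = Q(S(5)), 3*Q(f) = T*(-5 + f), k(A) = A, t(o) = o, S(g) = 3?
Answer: -419/2 ≈ -209.50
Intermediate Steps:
Q(f) = 5/3 - f/3 (Q(f) = (-(-5 + f))/3 = (5 - f)/3 = 5/3 - f/3)
s(E, Y) = ⅔ (s(E, Y) = 5/3 - ⅓*3 = 5/3 - 1 = ⅔)
R = -209 (R = -2 - 207 = -209)
j(M) = 3/2 (j(M) = 1/(⅔) = 3/2)
t(-211) + j(R) = -211 + 3/2 = -419/2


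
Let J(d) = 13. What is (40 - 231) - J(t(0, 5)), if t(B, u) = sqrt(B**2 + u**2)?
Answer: -204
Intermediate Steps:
(40 - 231) - J(t(0, 5)) = (40 - 231) - 1*13 = -191 - 13 = -204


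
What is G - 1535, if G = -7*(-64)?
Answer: -1087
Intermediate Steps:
G = 448
G - 1535 = 448 - 1535 = -1087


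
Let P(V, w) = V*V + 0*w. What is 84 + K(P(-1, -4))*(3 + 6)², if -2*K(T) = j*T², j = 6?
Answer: -159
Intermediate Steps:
P(V, w) = V² (P(V, w) = V² + 0 = V²)
K(T) = -3*T²
84 + K(P(-1, -4))*(3 + 6)² = 84 + (-3*((-1)²)²)*(3 + 6)² = 84 - 3*1²*9² = 84 - 3*1*81 = 84 - 3*81 = 84 - 243 = -159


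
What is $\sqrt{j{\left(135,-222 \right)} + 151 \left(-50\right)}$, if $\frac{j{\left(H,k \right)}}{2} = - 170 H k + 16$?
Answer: $\sqrt{10182282} \approx 3191.0$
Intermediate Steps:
$j{\left(H,k \right)} = 32 - 340 H k$ ($j{\left(H,k \right)} = 2 \left(- 170 H k + 16\right) = 2 \left(16 - 170 H k\right) = 32 - 340 H k$)
$\sqrt{j{\left(135,-222 \right)} + 151 \left(-50\right)} = \sqrt{\left(32 - 45900 \left(-222\right)\right) + 151 \left(-50\right)} = \sqrt{\left(32 + 10189800\right) - 7550} = \sqrt{10189832 - 7550} = \sqrt{10182282}$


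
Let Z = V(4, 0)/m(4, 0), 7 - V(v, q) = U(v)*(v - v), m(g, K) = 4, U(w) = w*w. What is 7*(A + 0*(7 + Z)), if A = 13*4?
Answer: 364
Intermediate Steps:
A = 52
U(w) = w²
V(v, q) = 7 (V(v, q) = 7 - v²*(v - v) = 7 - v²*0 = 7 - 1*0 = 7 + 0 = 7)
Z = 7/4 ≈ 1.7500
7*(A + 0*(7 + Z)) = 7*(52 + 0*(7 + 7/4)) = 7*(52 + 0*(35/4)) = 7*(52 + 0) = 7*52 = 364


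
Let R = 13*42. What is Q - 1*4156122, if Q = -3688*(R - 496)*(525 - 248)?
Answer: -55234922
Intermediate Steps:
R = 546
Q = -51078800 (Q = -3688*(546 - 496)*(525 - 248) = -184400*277 = -3688*13850 = -51078800)
Q - 1*4156122 = -51078800 - 1*4156122 = -51078800 - 4156122 = -55234922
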